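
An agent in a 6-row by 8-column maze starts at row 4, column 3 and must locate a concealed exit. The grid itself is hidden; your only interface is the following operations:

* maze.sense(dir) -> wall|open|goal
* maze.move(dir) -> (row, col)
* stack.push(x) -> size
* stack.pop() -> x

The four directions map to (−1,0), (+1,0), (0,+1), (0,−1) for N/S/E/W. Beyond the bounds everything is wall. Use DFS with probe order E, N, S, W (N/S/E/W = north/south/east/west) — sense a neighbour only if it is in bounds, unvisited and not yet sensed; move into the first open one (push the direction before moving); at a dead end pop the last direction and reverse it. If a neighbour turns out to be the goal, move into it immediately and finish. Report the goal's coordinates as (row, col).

% sense dir→east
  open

% push x→east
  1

% move dir→east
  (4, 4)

% sense dir→east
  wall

% sense dir→north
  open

% push x→north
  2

% move dir→north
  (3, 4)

% sense dir→east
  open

% push x→east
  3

% move dir→east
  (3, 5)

% sense dir→east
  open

% push x→east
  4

% move dir→east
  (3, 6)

% sense dir→east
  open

% push x→east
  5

% move dir→east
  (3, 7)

% sense dir→north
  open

% push x→north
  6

% move dir→north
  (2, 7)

% sense dir→north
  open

% push x→north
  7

% move dir→north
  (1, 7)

% sense dir→north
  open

% push x→north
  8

% move dir→north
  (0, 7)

% sense dir→west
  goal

% move dir→west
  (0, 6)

Answer: (0, 6)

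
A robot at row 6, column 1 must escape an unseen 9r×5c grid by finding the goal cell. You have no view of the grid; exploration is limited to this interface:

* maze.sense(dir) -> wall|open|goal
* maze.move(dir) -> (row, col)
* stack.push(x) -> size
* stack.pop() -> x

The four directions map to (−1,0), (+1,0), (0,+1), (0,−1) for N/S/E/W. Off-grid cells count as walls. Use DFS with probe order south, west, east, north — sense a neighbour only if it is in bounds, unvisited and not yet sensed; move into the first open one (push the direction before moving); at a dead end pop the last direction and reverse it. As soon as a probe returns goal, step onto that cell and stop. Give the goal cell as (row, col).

// 1. maze.sense(dir→south) : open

// 2. stack.push(x→south) : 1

// 3. maze.move(dir→south) : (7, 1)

// 4. maze.sense(dir→south) : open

// 5. stack.push(x→south) : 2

// 6. maze.move(dir→south) : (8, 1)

// 7. maze.sense(dir→west) : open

// 8. stack.push(x→west) : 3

// 9. maze.move(dir→west) : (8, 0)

// 10. maze.sense(dir→north) : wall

// 11. stack.pop() : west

// 12. maze.move(dir→east) : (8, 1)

// 13. maze.sense(dir→east) : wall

// 14. stack.pop() : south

// 15. maze.move(dir→north) : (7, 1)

// 16. maze.sense(dir→east) : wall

// 17. stack.pop() : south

// 18. maze.move(dir→north) : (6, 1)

// 19. maze.sense(dir→west) : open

// 20. stack.push(x→west) : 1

// 21. maze.move(dir→west) : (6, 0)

// 22. maze.sense(dir→north) : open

// 23. stack.push(x→north) : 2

// 24. maze.move(dir→north) : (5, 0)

// 25. maze.sense(dir→east) : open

// 26. stack.push(x→east) : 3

// 27. maze.move(dir→east) : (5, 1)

// 28. maze.sense(dir→east) : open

// 29. stack.push(x→east) : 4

// 30. maze.move(dir→east) : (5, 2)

// 31. maze.sense(dir→south) : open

// 32. stack.push(x→south) : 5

// 33. maze.move(dir→south) : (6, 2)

// 34. maze.sense(dir→east) : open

// 35. stack.push(x→east) : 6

// 36. maze.move(dir→east) : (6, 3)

// 37. maze.sense(dir→south) : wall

// 38. maze.sense(dir→east) : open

// 39. stack.push(x→east) : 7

// 40. maze.move(dir→east) : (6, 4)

// 41. maze.sense(dir→south) : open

// 42. stack.push(x→south) : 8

// 43. maze.move(dir→south) : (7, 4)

// 44. maze.sense(dir→south) : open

// 45. stack.push(x→south) : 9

// 46. maze.move(dir→south) : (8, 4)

// 47. maze.sense(dir→west) : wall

// 48. stack.pop() : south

// 49. maze.move(dir→north) : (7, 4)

// 50. stack.pop() : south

// 51. maze.move(dir→north) : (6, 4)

// 52. maze.sense(dir→north) : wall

// 53. stack.pop() : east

// 54. maze.move(dir→west) : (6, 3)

// 55. maze.sense(dir→north) : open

// 56. stack.push(x→north) : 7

// 57. maze.move(dir→north) : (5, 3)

// 58. maze.sense(dir→north) : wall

// 59. stack.pop() : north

// 60. maze.move(dir→south) : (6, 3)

// 61. stack.pop() : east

// 62. maze.move(dir→west) : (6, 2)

// 63. stack.pop() : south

// 64. maze.move(dir→north) : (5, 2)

// 65. maze.sense(dir→north) : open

// 66. stack.push(x→north) : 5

// 67. maze.move(dir→north) : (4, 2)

// 68. maze.sense(dir→west) : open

// 69. stack.push(x→west) : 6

// 70. maze.move(dir→west) : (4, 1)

// 71. maze.sense(dir→west) : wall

// 72. maze.sense(dir→north) : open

// 73. stack.push(x→north) : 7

// 74. maze.move(dir→north) : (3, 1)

// 75. maze.sense(dir→west) : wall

// 76. maze.sense(dir→east) : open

// 77. stack.push(x→east) : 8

// 78. maze.move(dir→east) : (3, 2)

// 79. maze.sense(dir→east) : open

// 80. stack.push(x→east) : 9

// 81. maze.move(dir→east) : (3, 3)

// 82. maze.sense(dir→east) : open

// 83. stack.push(x→east) : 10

// 84. maze.move(dir→east) : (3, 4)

// 85. maze.sense(dir→south) : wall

// 86. maze.sense(dir→north) : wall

// 87. stack.pop() : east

// 88. maze.move(dir→west) : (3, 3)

// 89. maze.sense(dir→north) : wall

// 90. stack.pop() : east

// 91. maze.move(dir→west) : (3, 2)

// 92. maze.sense(dir→north) : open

// 93. stack.push(x→north) : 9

// 94. maze.move(dir→north) : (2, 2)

// 95. maze.sense(dir→west) : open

// 96. stack.push(x→west) : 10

// 97. maze.move(dir→west) : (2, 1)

// 98. maze.sense(dir→west) : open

// 99. stack.push(x→west) : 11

// 100. maze.move(dir→west) : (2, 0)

// 101. maze.sense(dir→north) : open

// 102. stack.push(x→north) : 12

// 103. maze.move(dir→north) : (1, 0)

// 104. maze.sense(dir→east) : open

// 105. stack.push(x→east) : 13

// 106. maze.move(dir→east) : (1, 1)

// 107. maze.sense(dir→east) : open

// 108. stack.push(x→east) : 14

// 109. maze.move(dir→east) : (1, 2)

// 110. maze.sense(dir→east) : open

// 111. stack.push(x→east) : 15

// 112. maze.move(dir→east) : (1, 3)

// 113. maze.sense(dir→east) : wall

// 114. maze.sense(dir→north) : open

// 115. stack.push(x→north) : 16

// 116. maze.move(dir→north) : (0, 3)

// 117. maze.sense(dir→west) : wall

// 118. maze.sense(dir→east) : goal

// 119. maze.move(dir→east) : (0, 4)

Answer: (0, 4)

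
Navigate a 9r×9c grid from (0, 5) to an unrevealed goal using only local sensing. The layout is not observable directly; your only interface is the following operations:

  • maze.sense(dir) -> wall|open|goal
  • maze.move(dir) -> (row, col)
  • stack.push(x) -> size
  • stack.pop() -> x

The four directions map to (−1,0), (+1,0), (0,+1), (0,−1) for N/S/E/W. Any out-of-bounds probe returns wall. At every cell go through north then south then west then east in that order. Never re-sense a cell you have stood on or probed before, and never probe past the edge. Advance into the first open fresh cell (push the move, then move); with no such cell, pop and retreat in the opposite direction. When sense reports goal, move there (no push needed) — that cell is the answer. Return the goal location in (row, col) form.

! sense(dir→south) ~> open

! push(x→south) ~> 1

! move(dir→south) ~> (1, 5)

! sense(dir→south) ~> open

! push(x→south) ~> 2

! move(dir→south) ~> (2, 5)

! sense(dir→south) ~> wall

! sense(dir→west) ~> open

! push(x→west) ~> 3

! move(dir→west) ~> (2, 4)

! sense(dir→north) ~> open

! push(x→north) ~> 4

! move(dir→north) ~> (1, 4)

! sense(dir→north) ~> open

! push(x→north) ~> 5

! move(dir→north) ~> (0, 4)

! sense(dir→west) ~> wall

! pop() ~> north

! move(dir→south) ~> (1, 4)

! sense(dir→west) ~> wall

! pop() ~> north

! move(dir→south) ~> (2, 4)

! sense(dir→south) ~> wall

! sense(dir→west) ~> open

! push(x→west) ~> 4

! move(dir→west) ~> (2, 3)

! sense(dir→south) ~> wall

! sense(dir→west) ~> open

! push(x→west) ~> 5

! move(dir→west) ~> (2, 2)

! sense(dir→north) ~> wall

! sense(dir→south) ~> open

! push(x→south) ~> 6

! move(dir→south) ~> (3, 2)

! sense(dir→south) ~> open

! push(x→south) ~> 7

! move(dir→south) ~> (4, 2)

! sense(dir→south) ~> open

! push(x→south) ~> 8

! move(dir→south) ~> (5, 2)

! sense(dir→south) ~> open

! push(x→south) ~> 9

! move(dir→south) ~> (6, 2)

! sense(dir→south) ~> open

! push(x→south) ~> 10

! move(dir→south) ~> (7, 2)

! sense(dir→south) ~> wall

! sense(dir→west) ~> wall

! sense(dir→east) ~> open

! push(x→east) ~> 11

! move(dir→east) ~> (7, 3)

! sense(dir→north) ~> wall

! sense(dir→south) ~> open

! push(x→south) ~> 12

! move(dir→south) ~> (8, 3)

! sense(dir→east) ~> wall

! pop() ~> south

! move(dir→north) ~> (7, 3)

! sense(dir→east) ~> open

! push(x→east) ~> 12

! move(dir→east) ~> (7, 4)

! sense(dir→north) ~> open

! push(x→north) ~> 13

! move(dir→north) ~> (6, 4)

! sense(dir→north) ~> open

! push(x→north) ~> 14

! move(dir→north) ~> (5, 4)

! sense(dir→north) ~> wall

! sense(dir→west) ~> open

! push(x→west) ~> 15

! move(dir→west) ~> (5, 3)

! sense(dir→north) ~> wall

! pop() ~> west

! move(dir→east) ~> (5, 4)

! sense(dir→east) ~> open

! push(x→east) ~> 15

! move(dir→east) ~> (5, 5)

! sense(dir→north) ~> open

! push(x→north) ~> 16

! move(dir→north) ~> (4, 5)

! sense(dir→east) ~> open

! push(x→east) ~> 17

! move(dir→east) ~> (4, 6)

! sense(dir→north) ~> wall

! sense(dir→south) ~> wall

! sense(dir→east) ~> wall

! pop() ~> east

! move(dir→west) ~> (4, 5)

! pop() ~> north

! move(dir→south) ~> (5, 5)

! sense(dir→south) ~> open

! push(x→south) ~> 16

! move(dir→south) ~> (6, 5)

! sense(dir→south) ~> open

! push(x→south) ~> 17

! move(dir→south) ~> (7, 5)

! sense(dir→south) ~> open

! push(x→south) ~> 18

! move(dir→south) ~> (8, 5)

! sense(dir→east) ~> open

! push(x→east) ~> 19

! move(dir→east) ~> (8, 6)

! sense(dir→north) ~> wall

! sense(dir→east) ~> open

! push(x→east) ~> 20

! move(dir→east) ~> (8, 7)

! sense(dir→north) ~> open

! push(x→north) ~> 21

! move(dir→north) ~> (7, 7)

! sense(dir→north) ~> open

! push(x→north) ~> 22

! move(dir→north) ~> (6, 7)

! sense(dir→north) ~> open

! push(x→north) ~> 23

! move(dir→north) ~> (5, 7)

! sense(dir→east) ~> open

! push(x→east) ~> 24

! move(dir→east) ~> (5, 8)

! sense(dir→north) ~> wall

! sense(dir→south) ~> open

! push(x→south) ~> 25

! move(dir→south) ~> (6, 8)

! sense(dir→south) ~> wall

! pop() ~> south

! move(dir→north) ~> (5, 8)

! pop() ~> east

! move(dir→west) ~> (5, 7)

! pop() ~> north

! move(dir→south) ~> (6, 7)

! sense(dir→west) ~> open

! push(x→west) ~> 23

! move(dir→west) ~> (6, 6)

! pop() ~> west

! move(dir→east) ~> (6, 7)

! pop() ~> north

! move(dir→south) ~> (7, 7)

! pop() ~> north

! move(dir→south) ~> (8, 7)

! sense(dir→east) ~> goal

! move(dir→east) ~> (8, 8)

Answer: (8, 8)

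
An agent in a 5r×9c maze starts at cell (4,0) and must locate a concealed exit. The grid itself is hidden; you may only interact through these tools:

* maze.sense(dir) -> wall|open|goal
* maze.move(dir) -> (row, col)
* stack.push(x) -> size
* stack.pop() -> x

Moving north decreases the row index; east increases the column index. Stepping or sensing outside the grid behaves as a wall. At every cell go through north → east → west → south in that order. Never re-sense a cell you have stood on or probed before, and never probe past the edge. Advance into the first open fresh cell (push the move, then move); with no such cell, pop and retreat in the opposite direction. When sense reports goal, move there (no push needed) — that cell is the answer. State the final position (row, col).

% sense dir: north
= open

% push x: north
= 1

% move dir: north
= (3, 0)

% sense dir: north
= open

% push x: north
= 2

% move dir: north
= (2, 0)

% sense dir: north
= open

% push x: north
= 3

% move dir: north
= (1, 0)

% sense dir: north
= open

% push x: north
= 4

% move dir: north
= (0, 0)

% sense dir: east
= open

% push x: east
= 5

% move dir: east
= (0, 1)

% sense dir: east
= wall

% sense dir: south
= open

% push x: south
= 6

% move dir: south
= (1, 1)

% sense dir: east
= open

% push x: east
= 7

% move dir: east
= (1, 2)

% sense dir: east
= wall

% sense dir: south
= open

% push x: south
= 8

% move dir: south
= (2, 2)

% sense dir: east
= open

% push x: east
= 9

% move dir: east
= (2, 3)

% sense dir: east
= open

% push x: east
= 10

% move dir: east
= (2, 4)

% sense dir: north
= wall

% sense dir: east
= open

% push x: east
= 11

% move dir: east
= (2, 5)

% sense dir: north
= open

% push x: north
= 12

% move dir: north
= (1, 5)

% sense dir: north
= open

% push x: north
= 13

% move dir: north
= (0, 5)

% sense dir: east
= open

% push x: east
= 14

% move dir: east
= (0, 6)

% sense dir: east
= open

% push x: east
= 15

% move dir: east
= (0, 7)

% sense dir: east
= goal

% move dir: east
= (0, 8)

Answer: (0, 8)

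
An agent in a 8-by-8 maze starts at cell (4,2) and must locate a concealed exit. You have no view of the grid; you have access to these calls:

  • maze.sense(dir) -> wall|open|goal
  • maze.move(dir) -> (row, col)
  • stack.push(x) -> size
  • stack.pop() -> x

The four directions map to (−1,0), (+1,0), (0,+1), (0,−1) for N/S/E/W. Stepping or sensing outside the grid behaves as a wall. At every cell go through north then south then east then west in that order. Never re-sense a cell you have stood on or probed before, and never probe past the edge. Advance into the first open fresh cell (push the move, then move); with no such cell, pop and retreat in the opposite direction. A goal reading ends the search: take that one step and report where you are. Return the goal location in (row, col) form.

-- 1. maze.sense(dir='north') -> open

-- 2. stack.push(x='north') -> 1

-- 3. maze.move(dir='north') -> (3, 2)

-- 4. maze.sense(dir='north') -> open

-- 5. stack.push(x='north') -> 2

-- 6. maze.move(dir='north') -> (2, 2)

-- 7. maze.sense(dir='north') -> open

-- 8. stack.push(x='north') -> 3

-- 9. maze.move(dir='north') -> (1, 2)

-- 10. maze.sense(dir='north') -> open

-- 11. stack.push(x='north') -> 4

-- 12. maze.move(dir='north') -> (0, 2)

-- 13. maze.sense(dir='east') -> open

-- 14. stack.push(x='east') -> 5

-- 15. maze.move(dir='east') -> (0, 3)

-- 16. maze.sense(dir='south') -> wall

-- 17. maze.sense(dir='east') -> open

-- 18. stack.push(x='east') -> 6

-- 19. maze.move(dir='east') -> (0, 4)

-- 20. maze.sense(dir='south') -> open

-- 21. stack.push(x='south') -> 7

-- 22. maze.move(dir='south') -> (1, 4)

-- 23. maze.sense(dir='south') -> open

-- 24. stack.push(x='south') -> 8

-- 25. maze.move(dir='south') -> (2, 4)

-- 26. maze.sense(dir='south') -> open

-- 27. stack.push(x='south') -> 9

-- 28. maze.move(dir='south') -> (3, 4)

-- 29. maze.sense(dir='south') -> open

-- 30. stack.push(x='south') -> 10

-- 31. maze.move(dir='south') -> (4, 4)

-- 32. maze.sense(dir='south') -> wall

-- 33. maze.sense(dir='east') -> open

-- 34. stack.push(x='east') -> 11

-- 35. maze.move(dir='east') -> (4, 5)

-- 36. maze.sense(dir='north') -> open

-- 37. stack.push(x='north') -> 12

-- 38. maze.move(dir='north') -> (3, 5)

-- 39. maze.sense(dir='north') -> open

-- 40. stack.push(x='north') -> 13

-- 41. maze.move(dir='north') -> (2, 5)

-- 42. maze.sense(dir='north') -> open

-- 43. stack.push(x='north') -> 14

-- 44. maze.move(dir='north') -> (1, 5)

-- 45. maze.sense(dir='north') -> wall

-- 46. maze.sense(dir='east') -> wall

-- 47. stack.pop() -> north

-- 48. maze.move(dir='south') -> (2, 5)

-- 49. maze.sense(dir='east') -> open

-- 50. stack.push(x='east') -> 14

-- 51. maze.move(dir='east') -> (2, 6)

-- 52. maze.sense(dir='south') -> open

-- 53. stack.push(x='south') -> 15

-- 54. maze.move(dir='south') -> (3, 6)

-- 55. maze.sense(dir='south') -> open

-- 56. stack.push(x='south') -> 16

-- 57. maze.move(dir='south') -> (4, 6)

-- 58. maze.sense(dir='south') -> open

-- 59. stack.push(x='south') -> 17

-- 60. maze.move(dir='south') -> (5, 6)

-- 61. maze.sense(dir='south') -> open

-- 62. stack.push(x='south') -> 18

-- 63. maze.move(dir='south') -> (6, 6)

-- 64. maze.sense(dir='south') -> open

-- 65. stack.push(x='south') -> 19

-- 66. maze.move(dir='south') -> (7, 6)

-- 67. maze.sense(dir='east') -> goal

-- 68. maze.move(dir='east') -> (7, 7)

Answer: (7, 7)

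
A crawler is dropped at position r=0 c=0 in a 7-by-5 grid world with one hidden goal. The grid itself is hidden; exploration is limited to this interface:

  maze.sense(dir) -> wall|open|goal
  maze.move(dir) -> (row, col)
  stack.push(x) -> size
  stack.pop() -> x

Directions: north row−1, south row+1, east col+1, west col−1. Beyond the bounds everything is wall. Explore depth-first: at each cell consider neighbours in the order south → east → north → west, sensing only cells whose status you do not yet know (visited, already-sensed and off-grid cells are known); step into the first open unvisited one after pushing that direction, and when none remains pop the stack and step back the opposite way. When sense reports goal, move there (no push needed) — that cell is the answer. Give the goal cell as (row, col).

~$ maze.sense dir=south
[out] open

~$ stack.push x=south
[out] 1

~$ maze.move dir=south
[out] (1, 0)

~$ maze.sense dir=south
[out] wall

~$ maze.sense dir=east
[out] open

~$ stack.push x=east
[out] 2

~$ maze.move dir=east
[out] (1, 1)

~$ maze.sense dir=south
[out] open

~$ stack.push x=south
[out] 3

~$ maze.move dir=south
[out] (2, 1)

~$ maze.sense dir=south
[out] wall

~$ maze.sense dir=east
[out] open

~$ stack.push x=east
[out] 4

~$ maze.move dir=east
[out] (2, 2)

~$ maze.sense dir=south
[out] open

~$ stack.push x=south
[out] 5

~$ maze.move dir=south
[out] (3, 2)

~$ maze.sense dir=south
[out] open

~$ stack.push x=south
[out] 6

~$ maze.move dir=south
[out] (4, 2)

~$ maze.sense dir=south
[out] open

~$ stack.push x=south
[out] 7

~$ maze.move dir=south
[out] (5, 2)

~$ maze.sense dir=south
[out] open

~$ stack.push x=south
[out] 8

~$ maze.move dir=south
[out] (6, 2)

~$ maze.sense dir=east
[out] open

~$ stack.push x=east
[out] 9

~$ maze.move dir=east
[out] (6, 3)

~$ maze.sense dir=east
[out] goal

~$ maze.move dir=east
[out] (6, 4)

Answer: (6, 4)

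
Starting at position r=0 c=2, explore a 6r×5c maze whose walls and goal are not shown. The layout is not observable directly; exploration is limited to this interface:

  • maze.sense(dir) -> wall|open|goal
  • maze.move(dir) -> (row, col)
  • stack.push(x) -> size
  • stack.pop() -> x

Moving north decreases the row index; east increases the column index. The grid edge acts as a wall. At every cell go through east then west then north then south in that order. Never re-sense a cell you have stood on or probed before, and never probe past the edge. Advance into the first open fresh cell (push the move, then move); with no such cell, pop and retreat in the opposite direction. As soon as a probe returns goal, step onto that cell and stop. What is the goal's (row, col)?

Calling sense on east, which returns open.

I run push on east, and see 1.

I use move on east, and see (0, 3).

Now I run sense on east, and get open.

Invoking push on east, : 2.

I try move on east, yielding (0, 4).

I run sense on south, : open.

I use push on south, → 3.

Then move on south, which returns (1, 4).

I run sense on west, — result: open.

Next I call push on west, giving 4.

Then move on west, yielding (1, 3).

I run sense on west, → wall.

Then sense on south, giving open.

I invoke push on south, giving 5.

I invoke move on south, yielding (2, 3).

Using sense on east, and get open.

I try push on east, — result: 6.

Now I run move on east, and see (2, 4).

I try sense on south, and see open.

Invoking push on south, → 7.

I use move on south, yielding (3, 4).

I invoke sense on west, and get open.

Calling push on west, and get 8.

I invoke move on west, giving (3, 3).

I use sense on west, → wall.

Next I call sense on south, — result: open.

I use push on south, and observe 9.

I try move on south, giving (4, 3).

I run sense on east, giving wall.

I use sense on west, yielding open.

I invoke push on west, → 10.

Now I run move on west, — result: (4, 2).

I try sense on west, yielding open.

I run push on west, — result: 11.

I use move on west, and observe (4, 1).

Then sense on west, — result: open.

I call push on west, : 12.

Calling move on west, → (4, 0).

Next I call sense on north, and observe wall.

Now I run sense on south, and get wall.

Next I call pop(), — result: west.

Using move on east, → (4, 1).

I invoke sense on north, which returns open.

Then push on north, and observe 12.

I try move on north, giving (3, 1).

Using sense on north, and observe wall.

Now I run pop, yielding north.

Then move on south, and get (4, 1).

Calling sense on south, → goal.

Calling move on south, — result: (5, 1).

Answer: (5, 1)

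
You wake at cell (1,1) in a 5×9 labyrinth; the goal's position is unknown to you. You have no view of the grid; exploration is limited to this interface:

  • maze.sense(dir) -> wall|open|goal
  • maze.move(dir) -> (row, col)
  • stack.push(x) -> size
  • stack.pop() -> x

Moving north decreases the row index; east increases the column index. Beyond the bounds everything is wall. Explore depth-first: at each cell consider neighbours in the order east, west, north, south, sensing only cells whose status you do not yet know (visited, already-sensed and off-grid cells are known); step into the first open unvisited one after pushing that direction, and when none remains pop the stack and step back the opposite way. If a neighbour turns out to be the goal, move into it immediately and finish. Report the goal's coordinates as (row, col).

[in] sense east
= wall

[in] sense west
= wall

[in] sense north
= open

[in] push north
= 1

[in] move north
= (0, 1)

[in] sense east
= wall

[in] sense west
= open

[in] push west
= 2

[in] move west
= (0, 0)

[in] pop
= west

[in] move east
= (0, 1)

[in] pop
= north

[in] move south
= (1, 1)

[in] sense south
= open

[in] push south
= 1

[in] move south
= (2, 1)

[in] sense east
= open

[in] push east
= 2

[in] move east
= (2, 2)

[in] sense east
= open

[in] push east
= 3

[in] move east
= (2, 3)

[in] sense east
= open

[in] push east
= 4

[in] move east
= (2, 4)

[in] sense east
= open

[in] push east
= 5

[in] move east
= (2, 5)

[in] sense east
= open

[in] push east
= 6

[in] move east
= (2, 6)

[in] sense east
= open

[in] push east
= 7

[in] move east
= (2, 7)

[in] sense east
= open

[in] push east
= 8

[in] move east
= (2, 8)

[in] sense north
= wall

[in] sense south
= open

[in] push south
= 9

[in] move south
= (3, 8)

[in] sense west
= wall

[in] sense south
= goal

[in] move south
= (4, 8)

Answer: (4, 8)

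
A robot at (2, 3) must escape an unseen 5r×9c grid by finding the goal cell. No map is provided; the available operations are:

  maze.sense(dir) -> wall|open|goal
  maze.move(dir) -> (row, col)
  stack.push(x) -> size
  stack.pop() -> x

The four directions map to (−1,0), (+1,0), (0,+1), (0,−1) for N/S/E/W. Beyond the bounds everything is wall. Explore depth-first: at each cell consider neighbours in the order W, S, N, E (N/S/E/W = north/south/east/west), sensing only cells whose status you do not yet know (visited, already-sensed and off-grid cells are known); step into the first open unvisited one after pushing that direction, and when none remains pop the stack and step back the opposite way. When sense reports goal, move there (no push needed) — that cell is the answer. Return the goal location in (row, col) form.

$ sense west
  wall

$ sense south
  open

$ push south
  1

$ move south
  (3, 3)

$ sense west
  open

$ push west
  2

$ move west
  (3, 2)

$ sense west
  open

$ push west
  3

$ move west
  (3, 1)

$ sense west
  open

$ push west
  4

$ move west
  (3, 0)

$ sense south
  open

$ push south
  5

$ move south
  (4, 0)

$ sense east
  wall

$ pop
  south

$ move north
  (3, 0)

$ sense north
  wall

$ pop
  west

$ move east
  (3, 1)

$ sense north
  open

$ push north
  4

$ move north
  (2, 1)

$ sense north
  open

$ push north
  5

$ move north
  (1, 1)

$ sense west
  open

$ push west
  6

$ move west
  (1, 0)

$ sense north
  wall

$ pop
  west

$ move east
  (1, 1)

$ sense north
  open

$ push north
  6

$ move north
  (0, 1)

$ sense east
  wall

$ pop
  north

$ move south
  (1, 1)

$ sense east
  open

$ push east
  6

$ move east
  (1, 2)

$ sense east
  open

$ push east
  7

$ move east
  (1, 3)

$ sense north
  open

$ push north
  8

$ move north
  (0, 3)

$ sense east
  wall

$ pop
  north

$ move south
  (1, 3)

$ sense east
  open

$ push east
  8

$ move east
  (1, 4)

$ sense south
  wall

$ sense east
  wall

$ pop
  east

$ move west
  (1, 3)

$ pop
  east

$ move west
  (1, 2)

$ pop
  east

$ move west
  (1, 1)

$ pop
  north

$ move south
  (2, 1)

$ pop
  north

$ move south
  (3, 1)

$ pop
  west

$ move east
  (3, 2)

$ sense south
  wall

$ pop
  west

$ move east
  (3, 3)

$ sense south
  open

$ push south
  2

$ move south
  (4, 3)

$ sense east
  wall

$ pop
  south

$ move north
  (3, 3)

$ sense east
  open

$ push east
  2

$ move east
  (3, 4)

$ sense east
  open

$ push east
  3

$ move east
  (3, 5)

$ sense south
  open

$ push south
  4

$ move south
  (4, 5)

$ sense east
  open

$ push east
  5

$ move east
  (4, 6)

$ sense north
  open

$ push north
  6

$ move north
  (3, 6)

$ sense north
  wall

$ sense east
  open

$ push east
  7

$ move east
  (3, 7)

$ sense south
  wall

$ sense north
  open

$ push north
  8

$ move north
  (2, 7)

$ sense north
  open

$ push north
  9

$ move north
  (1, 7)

$ sense west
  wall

$ sense north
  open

$ push north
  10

$ move north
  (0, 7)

$ sense west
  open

$ push west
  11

$ move west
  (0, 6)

$ sense west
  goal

$ move west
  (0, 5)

Answer: (0, 5)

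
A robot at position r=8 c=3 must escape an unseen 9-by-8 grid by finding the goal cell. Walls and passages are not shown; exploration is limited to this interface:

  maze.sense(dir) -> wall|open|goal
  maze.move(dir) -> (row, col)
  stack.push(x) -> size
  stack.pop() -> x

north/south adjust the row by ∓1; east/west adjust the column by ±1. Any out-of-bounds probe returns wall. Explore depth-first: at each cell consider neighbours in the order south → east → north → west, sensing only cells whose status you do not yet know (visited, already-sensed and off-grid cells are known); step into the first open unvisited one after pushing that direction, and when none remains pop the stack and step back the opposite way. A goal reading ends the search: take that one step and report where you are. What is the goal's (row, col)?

>> maze.sense(dir: east)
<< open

>> stack.push(x: east)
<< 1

>> maze.move(dir: east)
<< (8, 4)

>> maze.sense(dir: east)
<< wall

>> maze.sense(dir: north)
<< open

>> stack.push(x: north)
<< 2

>> maze.move(dir: north)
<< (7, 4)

>> maze.sense(dir: east)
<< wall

>> maze.sense(dir: north)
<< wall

>> maze.sense(dir: west)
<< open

>> stack.push(x: west)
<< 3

>> maze.move(dir: west)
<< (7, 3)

>> maze.sense(dir: north)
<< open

>> stack.push(x: north)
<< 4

>> maze.move(dir: north)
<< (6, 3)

>> maze.sense(dir: north)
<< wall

>> maze.sense(dir: west)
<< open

>> stack.push(x: west)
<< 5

>> maze.move(dir: west)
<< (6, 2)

>> maze.sense(dir: south)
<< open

>> stack.push(x: south)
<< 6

>> maze.move(dir: south)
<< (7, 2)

>> maze.sense(dir: south)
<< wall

>> maze.sense(dir: west)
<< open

>> stack.push(x: west)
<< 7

>> maze.move(dir: west)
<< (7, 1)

>> maze.sense(dir: south)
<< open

>> stack.push(x: south)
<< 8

>> maze.move(dir: south)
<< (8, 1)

>> maze.sense(dir: west)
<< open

>> stack.push(x: west)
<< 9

>> maze.move(dir: west)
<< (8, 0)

>> maze.sense(dir: north)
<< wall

>> stack.pop()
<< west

>> maze.move(dir: east)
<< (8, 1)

>> stack.pop()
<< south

>> maze.move(dir: north)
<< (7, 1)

>> maze.sense(dir: north)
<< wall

>> stack.pop()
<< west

>> maze.move(dir: east)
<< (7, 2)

>> stack.pop()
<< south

>> maze.move(dir: north)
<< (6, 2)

>> maze.sense(dir: north)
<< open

>> stack.push(x: north)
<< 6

>> maze.move(dir: north)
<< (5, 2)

>> maze.sense(dir: north)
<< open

>> stack.push(x: north)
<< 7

>> maze.move(dir: north)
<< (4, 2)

>> maze.sense(dir: east)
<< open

>> stack.push(x: east)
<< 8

>> maze.move(dir: east)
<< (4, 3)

>> maze.sense(dir: east)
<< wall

>> maze.sense(dir: north)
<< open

>> stack.push(x: north)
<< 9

>> maze.move(dir: north)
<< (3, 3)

>> maze.sense(dir: east)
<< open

>> stack.push(x: east)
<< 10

>> maze.move(dir: east)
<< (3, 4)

>> maze.sense(dir: east)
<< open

>> stack.push(x: east)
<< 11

>> maze.move(dir: east)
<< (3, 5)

>> maze.sense(dir: south)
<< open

>> stack.push(x: south)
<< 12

>> maze.move(dir: south)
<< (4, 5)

>> maze.sense(dir: south)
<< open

>> stack.push(x: south)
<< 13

>> maze.move(dir: south)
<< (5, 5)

>> maze.sense(dir: south)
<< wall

>> maze.sense(dir: east)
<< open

>> stack.push(x: east)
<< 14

>> maze.move(dir: east)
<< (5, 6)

>> maze.sense(dir: south)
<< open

>> stack.push(x: south)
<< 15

>> maze.move(dir: south)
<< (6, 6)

>> maze.sense(dir: south)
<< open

>> stack.push(x: south)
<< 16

>> maze.move(dir: south)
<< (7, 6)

>> maze.sense(dir: south)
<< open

>> stack.push(x: south)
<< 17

>> maze.move(dir: south)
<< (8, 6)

>> maze.sense(dir: east)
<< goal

>> maze.move(dir: east)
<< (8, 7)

Answer: (8, 7)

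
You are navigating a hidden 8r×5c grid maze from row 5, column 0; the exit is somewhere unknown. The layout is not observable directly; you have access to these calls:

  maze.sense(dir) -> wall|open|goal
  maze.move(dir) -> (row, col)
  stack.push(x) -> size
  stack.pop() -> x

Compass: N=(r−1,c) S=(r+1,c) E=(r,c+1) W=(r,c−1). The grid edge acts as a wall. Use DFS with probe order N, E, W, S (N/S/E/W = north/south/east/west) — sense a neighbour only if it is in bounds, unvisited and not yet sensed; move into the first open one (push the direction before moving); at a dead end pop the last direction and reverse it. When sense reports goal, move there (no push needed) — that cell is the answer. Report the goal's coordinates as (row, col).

% sense dir: north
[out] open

% push x: north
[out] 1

% move dir: north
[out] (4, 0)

% sense dir: north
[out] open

% push x: north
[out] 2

% move dir: north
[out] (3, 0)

% sense dir: north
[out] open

% push x: north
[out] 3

% move dir: north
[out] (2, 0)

% sense dir: north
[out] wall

% sense dir: east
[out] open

% push x: east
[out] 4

% move dir: east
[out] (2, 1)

% sense dir: north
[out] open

% push x: north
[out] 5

% move dir: north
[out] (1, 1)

% sense dir: north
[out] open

% push x: north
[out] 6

% move dir: north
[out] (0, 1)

% sense dir: east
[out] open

% push x: east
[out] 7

% move dir: east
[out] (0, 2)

% sense dir: east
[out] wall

% sense dir: south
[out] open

% push x: south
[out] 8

% move dir: south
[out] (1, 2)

% sense dir: east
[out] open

% push x: east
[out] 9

% move dir: east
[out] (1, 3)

% sense dir: east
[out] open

% push x: east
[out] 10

% move dir: east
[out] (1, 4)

% sense dir: north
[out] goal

% move dir: north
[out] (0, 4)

Answer: (0, 4)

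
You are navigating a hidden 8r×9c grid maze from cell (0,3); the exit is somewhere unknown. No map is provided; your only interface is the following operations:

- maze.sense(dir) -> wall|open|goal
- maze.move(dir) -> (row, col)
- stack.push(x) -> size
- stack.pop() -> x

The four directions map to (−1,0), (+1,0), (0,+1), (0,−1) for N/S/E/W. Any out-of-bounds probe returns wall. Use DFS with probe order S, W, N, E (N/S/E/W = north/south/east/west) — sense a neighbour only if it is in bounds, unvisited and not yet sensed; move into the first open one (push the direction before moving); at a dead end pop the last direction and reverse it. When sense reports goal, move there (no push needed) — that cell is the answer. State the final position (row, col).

→ maze.sense(dir→south)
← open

→ stack.push(x→south)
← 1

→ maze.move(dir→south)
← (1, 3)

→ maze.sense(dir→south)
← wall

→ maze.sense(dir→west)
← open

→ stack.push(x→west)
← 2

→ maze.move(dir→west)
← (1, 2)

→ maze.sense(dir→south)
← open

→ stack.push(x→south)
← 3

→ maze.move(dir→south)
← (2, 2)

→ maze.sense(dir→south)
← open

→ stack.push(x→south)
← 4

→ maze.move(dir→south)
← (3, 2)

→ maze.sense(dir→south)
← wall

→ maze.sense(dir→west)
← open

→ stack.push(x→west)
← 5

→ maze.move(dir→west)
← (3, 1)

→ maze.sense(dir→south)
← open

→ stack.push(x→south)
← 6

→ maze.move(dir→south)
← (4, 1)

→ maze.sense(dir→south)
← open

→ stack.push(x→south)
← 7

→ maze.move(dir→south)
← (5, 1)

→ maze.sense(dir→south)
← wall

→ maze.sense(dir→west)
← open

→ stack.push(x→west)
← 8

→ maze.move(dir→west)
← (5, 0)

→ maze.sense(dir→south)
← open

→ stack.push(x→south)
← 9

→ maze.move(dir→south)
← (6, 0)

→ maze.sense(dir→south)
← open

→ stack.push(x→south)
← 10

→ maze.move(dir→south)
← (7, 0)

→ maze.sense(dir→east)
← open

→ stack.push(x→east)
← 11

→ maze.move(dir→east)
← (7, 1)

→ maze.sense(dir→east)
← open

→ stack.push(x→east)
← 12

→ maze.move(dir→east)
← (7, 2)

→ maze.sense(dir→north)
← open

→ stack.push(x→north)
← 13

→ maze.move(dir→north)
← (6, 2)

→ maze.sense(dir→north)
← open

→ stack.push(x→north)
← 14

→ maze.move(dir→north)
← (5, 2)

→ maze.sense(dir→east)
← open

→ stack.push(x→east)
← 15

→ maze.move(dir→east)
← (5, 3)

→ maze.sense(dir→south)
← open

→ stack.push(x→south)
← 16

→ maze.move(dir→south)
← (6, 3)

→ maze.sense(dir→south)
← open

→ stack.push(x→south)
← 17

→ maze.move(dir→south)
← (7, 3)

→ maze.sense(dir→east)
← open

→ stack.push(x→east)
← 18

→ maze.move(dir→east)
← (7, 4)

→ maze.sense(dir→north)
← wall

→ maze.sense(dir→east)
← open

→ stack.push(x→east)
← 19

→ maze.move(dir→east)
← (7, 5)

→ maze.sense(dir→north)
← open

→ stack.push(x→north)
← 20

→ maze.move(dir→north)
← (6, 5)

→ maze.sense(dir→north)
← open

→ stack.push(x→north)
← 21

→ maze.move(dir→north)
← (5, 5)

→ maze.sense(dir→west)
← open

→ stack.push(x→west)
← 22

→ maze.move(dir→west)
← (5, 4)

→ maze.sense(dir→north)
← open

→ stack.push(x→north)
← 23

→ maze.move(dir→north)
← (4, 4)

→ maze.sense(dir→west)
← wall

→ maze.sense(dir→north)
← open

→ stack.push(x→north)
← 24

→ maze.move(dir→north)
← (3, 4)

→ maze.sense(dir→west)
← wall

→ maze.sense(dir→north)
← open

→ stack.push(x→north)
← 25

→ maze.move(dir→north)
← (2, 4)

→ maze.sense(dir→north)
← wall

→ maze.sense(dir→east)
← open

→ stack.push(x→east)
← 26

→ maze.move(dir→east)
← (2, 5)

→ maze.sense(dir→south)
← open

→ stack.push(x→south)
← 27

→ maze.move(dir→south)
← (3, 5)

→ maze.sense(dir→south)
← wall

→ maze.sense(dir→east)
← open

→ stack.push(x→east)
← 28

→ maze.move(dir→east)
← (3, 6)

→ maze.sense(dir→south)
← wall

→ maze.sense(dir→north)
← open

→ stack.push(x→north)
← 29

→ maze.move(dir→north)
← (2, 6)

→ maze.sense(dir→north)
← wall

→ maze.sense(dir→east)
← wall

→ stack.pop()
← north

→ maze.move(dir→south)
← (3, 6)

→ maze.sense(dir→east)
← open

→ stack.push(x→east)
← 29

→ maze.move(dir→east)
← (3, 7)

→ maze.sense(dir→south)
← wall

→ maze.sense(dir→east)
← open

→ stack.push(x→east)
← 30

→ maze.move(dir→east)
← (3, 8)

→ maze.sense(dir→south)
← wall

→ maze.sense(dir→north)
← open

→ stack.push(x→north)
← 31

→ maze.move(dir→north)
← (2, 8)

→ maze.sense(dir→north)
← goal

→ maze.move(dir→north)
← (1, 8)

Answer: (1, 8)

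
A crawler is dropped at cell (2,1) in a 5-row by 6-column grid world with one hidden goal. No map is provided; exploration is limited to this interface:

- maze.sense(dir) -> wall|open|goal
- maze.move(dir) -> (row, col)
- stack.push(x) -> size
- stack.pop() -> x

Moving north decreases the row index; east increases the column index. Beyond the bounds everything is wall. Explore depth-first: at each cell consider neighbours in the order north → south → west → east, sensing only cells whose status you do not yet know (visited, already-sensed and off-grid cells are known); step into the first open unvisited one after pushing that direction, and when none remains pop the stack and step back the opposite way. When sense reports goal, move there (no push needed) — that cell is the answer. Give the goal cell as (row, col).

% sense dir: north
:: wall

% sense dir: south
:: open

% push x: south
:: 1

% move dir: south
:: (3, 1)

% sense dir: south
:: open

% push x: south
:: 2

% move dir: south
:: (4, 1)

% sense dir: west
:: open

% push x: west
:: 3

% move dir: west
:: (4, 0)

% sense dir: north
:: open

% push x: north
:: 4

% move dir: north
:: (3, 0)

% sense dir: north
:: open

% push x: north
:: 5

% move dir: north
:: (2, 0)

% sense dir: north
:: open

% push x: north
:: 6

% move dir: north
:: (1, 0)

% sense dir: north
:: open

% push x: north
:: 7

% move dir: north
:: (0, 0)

% sense dir: east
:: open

% push x: east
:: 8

% move dir: east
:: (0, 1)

% sense dir: east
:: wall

% pop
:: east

% move dir: west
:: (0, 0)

% pop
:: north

% move dir: south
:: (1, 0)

% pop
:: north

% move dir: south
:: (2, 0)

% pop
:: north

% move dir: south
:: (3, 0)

% pop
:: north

% move dir: south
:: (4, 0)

% pop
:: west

% move dir: east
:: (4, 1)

% sense dir: east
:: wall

% pop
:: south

% move dir: north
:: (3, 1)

% sense dir: east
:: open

% push x: east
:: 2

% move dir: east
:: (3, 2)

% sense dir: north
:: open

% push x: north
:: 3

% move dir: north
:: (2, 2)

% sense dir: north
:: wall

% sense dir: east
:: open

% push x: east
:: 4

% move dir: east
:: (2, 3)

% sense dir: north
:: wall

% sense dir: south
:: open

% push x: south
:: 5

% move dir: south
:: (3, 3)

% sense dir: south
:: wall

% sense dir: east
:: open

% push x: east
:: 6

% move dir: east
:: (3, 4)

% sense dir: north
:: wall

% sense dir: south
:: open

% push x: south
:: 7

% move dir: south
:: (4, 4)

% sense dir: east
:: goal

% move dir: east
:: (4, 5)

Answer: (4, 5)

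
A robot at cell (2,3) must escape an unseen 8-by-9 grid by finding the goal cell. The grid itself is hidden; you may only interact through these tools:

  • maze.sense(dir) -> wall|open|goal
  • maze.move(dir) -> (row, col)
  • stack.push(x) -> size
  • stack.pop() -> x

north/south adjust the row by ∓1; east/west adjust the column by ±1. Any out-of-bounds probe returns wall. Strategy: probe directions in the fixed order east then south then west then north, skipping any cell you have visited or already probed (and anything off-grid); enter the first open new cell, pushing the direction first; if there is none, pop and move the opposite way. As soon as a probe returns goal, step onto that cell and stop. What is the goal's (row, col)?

[in] sense dir=east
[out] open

[in] push x=east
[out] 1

[in] move dir=east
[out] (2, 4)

[in] sense dir=east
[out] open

[in] push x=east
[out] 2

[in] move dir=east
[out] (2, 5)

[in] sense dir=east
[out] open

[in] push x=east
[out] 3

[in] move dir=east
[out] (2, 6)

[in] sense dir=east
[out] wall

[in] sense dir=south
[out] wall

[in] sense dir=north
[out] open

[in] push x=north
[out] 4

[in] move dir=north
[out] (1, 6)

[in] sense dir=east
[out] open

[in] push x=east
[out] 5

[in] move dir=east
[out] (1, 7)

[in] sense dir=east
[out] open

[in] push x=east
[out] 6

[in] move dir=east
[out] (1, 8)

[in] sense dir=south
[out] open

[in] push x=south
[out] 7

[in] move dir=south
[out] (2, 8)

[in] sense dir=south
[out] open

[in] push x=south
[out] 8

[in] move dir=south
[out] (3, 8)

[in] sense dir=south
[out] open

[in] push x=south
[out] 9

[in] move dir=south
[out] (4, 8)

[in] sense dir=south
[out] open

[in] push x=south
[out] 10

[in] move dir=south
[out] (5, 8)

[in] sense dir=south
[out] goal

[in] move dir=south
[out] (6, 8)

Answer: (6, 8)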